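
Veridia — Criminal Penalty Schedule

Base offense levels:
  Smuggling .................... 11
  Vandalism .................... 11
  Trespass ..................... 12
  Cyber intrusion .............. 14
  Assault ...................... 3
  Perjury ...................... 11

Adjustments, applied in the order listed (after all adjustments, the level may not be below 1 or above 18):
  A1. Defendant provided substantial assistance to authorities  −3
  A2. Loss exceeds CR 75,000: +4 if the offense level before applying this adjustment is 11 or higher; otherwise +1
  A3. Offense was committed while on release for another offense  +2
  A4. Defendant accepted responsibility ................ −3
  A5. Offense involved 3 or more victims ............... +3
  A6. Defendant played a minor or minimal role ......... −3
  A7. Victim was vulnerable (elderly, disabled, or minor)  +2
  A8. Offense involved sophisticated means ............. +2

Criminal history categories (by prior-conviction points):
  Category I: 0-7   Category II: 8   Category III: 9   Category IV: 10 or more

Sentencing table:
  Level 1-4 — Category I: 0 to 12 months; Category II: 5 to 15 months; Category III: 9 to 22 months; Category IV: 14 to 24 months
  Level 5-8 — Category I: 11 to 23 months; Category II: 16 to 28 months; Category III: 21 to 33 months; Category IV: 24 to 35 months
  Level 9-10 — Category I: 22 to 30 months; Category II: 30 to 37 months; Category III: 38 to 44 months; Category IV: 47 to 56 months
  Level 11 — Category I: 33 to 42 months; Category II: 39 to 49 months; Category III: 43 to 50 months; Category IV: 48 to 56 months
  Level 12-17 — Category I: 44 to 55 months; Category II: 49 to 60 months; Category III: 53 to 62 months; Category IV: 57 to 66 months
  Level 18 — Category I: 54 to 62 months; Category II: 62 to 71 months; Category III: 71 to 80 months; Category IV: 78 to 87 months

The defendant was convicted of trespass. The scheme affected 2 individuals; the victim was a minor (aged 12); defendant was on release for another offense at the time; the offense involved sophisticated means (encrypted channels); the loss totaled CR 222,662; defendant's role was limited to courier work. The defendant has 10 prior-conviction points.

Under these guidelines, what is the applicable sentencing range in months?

78-87 months

Base offense level for trespass: 12.
A1 does not apply.
A2 applies (level before this adjustment is 12 ≥ 11, so +4): 12 + 4 = 16.
A3 applies: 16 + 2 = 18.
A4 does not apply.
A5 does not apply.
A6 applies: 18 − 3 = 15.
A7 applies: 15 + 2 = 17.
A8 applies: 17 + 2 = 19.
Level 19 exceeds the maximum of 18; capped at 18.
Final offense level: 18.
Criminal history: 10 prior points → Category IV (10+).
Level 18 falls in the 18 band.
Grid: Level 18 × Category IV = 78-87 months.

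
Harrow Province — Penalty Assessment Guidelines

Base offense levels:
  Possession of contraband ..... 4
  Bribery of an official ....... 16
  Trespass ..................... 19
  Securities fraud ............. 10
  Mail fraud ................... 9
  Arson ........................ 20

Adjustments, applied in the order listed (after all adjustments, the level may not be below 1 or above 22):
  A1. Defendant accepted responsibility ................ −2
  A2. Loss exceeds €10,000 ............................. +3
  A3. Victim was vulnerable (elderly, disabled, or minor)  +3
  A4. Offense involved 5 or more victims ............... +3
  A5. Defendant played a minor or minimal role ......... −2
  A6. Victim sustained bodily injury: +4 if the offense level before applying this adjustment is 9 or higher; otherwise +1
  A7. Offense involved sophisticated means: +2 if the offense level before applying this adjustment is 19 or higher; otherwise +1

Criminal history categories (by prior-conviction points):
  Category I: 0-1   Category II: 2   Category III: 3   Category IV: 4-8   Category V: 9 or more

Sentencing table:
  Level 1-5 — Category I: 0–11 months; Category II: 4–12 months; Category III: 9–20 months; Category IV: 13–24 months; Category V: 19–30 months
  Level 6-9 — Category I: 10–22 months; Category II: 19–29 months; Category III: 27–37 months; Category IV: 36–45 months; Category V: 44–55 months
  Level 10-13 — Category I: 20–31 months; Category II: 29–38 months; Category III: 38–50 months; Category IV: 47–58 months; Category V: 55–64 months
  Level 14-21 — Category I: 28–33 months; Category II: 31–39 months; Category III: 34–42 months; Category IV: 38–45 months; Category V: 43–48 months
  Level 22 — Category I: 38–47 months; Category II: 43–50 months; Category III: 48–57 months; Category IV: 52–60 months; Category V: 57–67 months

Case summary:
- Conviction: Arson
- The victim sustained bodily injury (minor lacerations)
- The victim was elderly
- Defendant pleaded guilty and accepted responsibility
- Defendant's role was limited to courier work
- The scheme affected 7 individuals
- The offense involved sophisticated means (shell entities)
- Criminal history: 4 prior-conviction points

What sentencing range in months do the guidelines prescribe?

52-60 months

Base offense level for arson: 20.
A1 applies: 20 − 2 = 18.
A3 applies: 18 + 3 = 21.
A4 applies: 21 + 3 = 24.
A5 applies: 24 − 2 = 22.
A6 applies (level before this adjustment is 22 ≥ 9, so +4): 22 + 4 = 26.
A7 applies (level before this adjustment is 26 ≥ 19, so +2): 26 + 2 = 28.
Level 28 exceeds the maximum of 22; capped at 22.
Final offense level: 22.
Criminal history: 4 prior points → Category IV (4-8).
Level 22 falls in the 22 band.
Grid: Level 22 × Category IV = 52-60 months.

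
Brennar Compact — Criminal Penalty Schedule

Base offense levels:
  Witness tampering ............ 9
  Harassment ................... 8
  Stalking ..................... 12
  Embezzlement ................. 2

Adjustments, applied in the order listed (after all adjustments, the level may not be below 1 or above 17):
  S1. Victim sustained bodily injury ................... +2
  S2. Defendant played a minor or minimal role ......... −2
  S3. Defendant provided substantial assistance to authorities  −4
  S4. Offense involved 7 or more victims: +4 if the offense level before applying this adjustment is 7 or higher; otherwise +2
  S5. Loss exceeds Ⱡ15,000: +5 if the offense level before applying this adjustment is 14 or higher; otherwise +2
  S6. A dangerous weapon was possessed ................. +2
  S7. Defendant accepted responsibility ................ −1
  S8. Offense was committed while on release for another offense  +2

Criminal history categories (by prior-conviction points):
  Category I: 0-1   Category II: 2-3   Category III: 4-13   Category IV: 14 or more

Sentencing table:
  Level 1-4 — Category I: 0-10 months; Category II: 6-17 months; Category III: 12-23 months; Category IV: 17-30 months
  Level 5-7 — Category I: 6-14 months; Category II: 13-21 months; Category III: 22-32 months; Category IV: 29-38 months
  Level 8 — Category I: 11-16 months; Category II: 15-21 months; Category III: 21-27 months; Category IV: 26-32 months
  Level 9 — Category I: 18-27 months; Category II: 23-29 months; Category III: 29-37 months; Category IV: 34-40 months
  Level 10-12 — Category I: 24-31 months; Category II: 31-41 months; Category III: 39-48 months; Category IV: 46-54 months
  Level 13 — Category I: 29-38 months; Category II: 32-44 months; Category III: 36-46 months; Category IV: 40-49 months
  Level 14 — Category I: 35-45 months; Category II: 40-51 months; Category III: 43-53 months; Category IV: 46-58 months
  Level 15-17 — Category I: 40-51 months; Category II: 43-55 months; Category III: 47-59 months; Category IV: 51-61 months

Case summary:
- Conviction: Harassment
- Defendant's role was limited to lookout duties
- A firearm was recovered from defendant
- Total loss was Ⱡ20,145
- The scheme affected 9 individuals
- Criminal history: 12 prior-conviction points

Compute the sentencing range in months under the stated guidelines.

Base offense level for harassment: 8.
S1 does not apply.
S2 applies: 8 − 2 = 6.
S4 applies (level before this adjustment is 6 < 7, so +2): 6 + 2 = 8.
S5 applies (level before this adjustment is 8 < 14, so +2): 8 + 2 = 10.
S6 applies: 10 + 2 = 12.
S7 does not apply.
Final offense level: 12.
Criminal history: 12 prior points → Category III (4-13).
Level 12 falls in the 10-12 band.
Grid: Level 10-12 × Category III = 39-48 months.

39-48 months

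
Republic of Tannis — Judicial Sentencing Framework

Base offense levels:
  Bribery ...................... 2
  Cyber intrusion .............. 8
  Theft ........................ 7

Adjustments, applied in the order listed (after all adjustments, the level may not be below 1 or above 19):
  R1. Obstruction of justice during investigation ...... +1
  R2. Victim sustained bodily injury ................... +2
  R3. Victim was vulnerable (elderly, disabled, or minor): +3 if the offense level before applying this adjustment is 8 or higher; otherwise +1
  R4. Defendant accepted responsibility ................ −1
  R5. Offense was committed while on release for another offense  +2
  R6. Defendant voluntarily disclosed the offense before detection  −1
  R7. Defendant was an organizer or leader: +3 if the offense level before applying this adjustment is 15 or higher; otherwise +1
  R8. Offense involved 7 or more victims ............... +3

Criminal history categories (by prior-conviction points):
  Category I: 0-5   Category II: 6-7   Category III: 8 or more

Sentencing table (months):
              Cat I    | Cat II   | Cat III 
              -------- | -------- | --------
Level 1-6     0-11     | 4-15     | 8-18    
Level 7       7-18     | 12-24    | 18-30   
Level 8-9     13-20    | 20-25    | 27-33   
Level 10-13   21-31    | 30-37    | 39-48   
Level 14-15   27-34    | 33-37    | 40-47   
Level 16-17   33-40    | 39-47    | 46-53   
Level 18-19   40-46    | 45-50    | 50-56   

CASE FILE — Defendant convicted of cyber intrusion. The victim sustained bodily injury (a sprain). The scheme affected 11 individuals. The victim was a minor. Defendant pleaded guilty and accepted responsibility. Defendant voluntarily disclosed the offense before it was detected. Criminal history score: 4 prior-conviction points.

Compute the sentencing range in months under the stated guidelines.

27-34 months

Base offense level for cyber intrusion: 8.
R1 does not apply.
R2 applies: 8 + 2 = 10.
R3 applies (level before this adjustment is 10 ≥ 8, so +3): 10 + 3 = 13.
R4 applies: 13 − 1 = 12.
R6 applies: 12 − 1 = 11.
R8 applies: 11 + 3 = 14.
Final offense level: 14.
Criminal history: 4 prior points → Category I (0-5).
Level 14 falls in the 14-15 band.
Grid: Level 14-15 × Category I = 27-34 months.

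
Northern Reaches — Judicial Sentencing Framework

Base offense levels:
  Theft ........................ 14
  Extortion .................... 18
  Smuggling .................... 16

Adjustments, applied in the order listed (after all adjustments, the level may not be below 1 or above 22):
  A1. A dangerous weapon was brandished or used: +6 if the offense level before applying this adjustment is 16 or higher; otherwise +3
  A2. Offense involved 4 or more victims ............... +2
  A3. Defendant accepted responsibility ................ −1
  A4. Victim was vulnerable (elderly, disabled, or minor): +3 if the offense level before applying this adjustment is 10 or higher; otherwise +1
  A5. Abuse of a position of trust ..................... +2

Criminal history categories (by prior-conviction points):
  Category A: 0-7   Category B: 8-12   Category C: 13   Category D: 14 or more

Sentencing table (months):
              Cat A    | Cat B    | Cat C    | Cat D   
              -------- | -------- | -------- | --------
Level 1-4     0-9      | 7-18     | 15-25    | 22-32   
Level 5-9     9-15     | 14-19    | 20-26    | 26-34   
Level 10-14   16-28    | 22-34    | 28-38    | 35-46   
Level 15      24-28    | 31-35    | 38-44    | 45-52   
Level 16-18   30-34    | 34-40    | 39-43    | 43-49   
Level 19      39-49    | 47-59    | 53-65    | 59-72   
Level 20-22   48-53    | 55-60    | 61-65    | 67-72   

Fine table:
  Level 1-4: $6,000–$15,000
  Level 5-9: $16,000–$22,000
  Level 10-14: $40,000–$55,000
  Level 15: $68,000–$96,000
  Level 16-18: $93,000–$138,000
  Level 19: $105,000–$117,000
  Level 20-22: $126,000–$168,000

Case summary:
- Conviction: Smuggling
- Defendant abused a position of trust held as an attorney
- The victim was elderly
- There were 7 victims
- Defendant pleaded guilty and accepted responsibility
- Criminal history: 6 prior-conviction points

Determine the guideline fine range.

Base offense level for smuggling: 16.
A1 does not apply.
A2 applies: 16 + 2 = 18.
A3 applies: 18 − 1 = 17.
A4 applies (level before this adjustment is 17 ≥ 10, so +3): 17 + 3 = 20.
A5 applies: 20 + 2 = 22.
Final offense level: 22.
Level 22 falls in the 20-22 band.
Fine table: Level 20-22 → $126,000–$168,000.

$126,000–$168,000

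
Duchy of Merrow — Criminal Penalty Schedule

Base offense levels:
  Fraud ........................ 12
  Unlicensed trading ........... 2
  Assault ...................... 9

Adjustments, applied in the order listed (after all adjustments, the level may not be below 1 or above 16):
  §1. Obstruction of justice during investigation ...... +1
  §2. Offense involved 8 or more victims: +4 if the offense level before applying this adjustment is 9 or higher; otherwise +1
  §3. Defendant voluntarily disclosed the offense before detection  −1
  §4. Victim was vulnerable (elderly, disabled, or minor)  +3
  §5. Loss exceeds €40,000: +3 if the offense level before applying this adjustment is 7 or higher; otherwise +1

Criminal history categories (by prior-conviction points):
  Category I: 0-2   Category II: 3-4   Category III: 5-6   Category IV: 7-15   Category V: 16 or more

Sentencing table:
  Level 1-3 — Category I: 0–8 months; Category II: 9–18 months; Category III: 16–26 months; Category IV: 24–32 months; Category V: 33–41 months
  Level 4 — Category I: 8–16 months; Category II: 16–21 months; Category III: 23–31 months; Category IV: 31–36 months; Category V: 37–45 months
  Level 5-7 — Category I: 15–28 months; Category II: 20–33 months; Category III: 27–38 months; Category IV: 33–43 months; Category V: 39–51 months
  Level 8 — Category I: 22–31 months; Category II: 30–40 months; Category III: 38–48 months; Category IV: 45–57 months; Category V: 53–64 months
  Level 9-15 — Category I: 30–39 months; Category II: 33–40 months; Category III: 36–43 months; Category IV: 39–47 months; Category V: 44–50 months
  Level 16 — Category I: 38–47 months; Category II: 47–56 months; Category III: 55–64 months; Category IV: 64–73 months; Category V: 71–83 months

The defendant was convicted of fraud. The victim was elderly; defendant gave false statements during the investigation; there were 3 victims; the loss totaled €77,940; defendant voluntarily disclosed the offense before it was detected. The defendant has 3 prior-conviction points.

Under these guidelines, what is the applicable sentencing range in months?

Base offense level for fraud: 12.
§1 applies: 12 + 1 = 13.
§3 applies: 13 − 1 = 12.
§4 applies: 12 + 3 = 15.
§5 applies (level before this adjustment is 15 ≥ 7, so +3): 15 + 3 = 18.
Level 18 exceeds the maximum of 16; capped at 16.
Final offense level: 16.
Criminal history: 3 prior points → Category II (3-4).
Level 16 falls in the 16 band.
Grid: Level 16 × Category II = 47-56 months.

47-56 months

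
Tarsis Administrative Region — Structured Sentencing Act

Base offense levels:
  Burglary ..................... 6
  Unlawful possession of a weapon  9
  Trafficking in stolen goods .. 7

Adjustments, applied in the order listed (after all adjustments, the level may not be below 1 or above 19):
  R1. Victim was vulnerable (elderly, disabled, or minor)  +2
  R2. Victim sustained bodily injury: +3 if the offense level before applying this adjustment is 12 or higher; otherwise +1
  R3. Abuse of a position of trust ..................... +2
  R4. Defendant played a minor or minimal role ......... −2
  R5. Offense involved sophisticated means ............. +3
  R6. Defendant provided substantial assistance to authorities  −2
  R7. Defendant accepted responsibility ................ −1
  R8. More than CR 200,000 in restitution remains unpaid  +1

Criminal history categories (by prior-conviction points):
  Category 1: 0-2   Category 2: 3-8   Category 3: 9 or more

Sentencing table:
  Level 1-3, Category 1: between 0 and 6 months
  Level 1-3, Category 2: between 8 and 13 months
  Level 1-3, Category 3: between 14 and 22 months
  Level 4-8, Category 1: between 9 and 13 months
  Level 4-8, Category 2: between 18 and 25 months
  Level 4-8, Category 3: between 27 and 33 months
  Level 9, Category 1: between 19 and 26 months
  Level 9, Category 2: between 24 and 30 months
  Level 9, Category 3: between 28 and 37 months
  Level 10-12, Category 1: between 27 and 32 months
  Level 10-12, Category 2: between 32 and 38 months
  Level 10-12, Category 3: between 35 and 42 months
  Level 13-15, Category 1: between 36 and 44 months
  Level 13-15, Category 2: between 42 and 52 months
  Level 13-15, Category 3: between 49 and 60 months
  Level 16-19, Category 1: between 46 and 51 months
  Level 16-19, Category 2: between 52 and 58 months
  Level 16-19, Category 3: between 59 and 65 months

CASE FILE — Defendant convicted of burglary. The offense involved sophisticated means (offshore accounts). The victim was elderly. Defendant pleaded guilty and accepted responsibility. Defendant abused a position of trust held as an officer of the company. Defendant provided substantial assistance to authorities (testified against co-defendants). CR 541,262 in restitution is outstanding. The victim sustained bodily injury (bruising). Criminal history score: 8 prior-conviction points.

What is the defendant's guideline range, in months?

32-38 months

Base offense level for burglary: 6.
R1 applies: 6 + 2 = 8.
R2 applies (level before this adjustment is 8 < 12, so +1): 8 + 1 = 9.
R3 applies: 9 + 2 = 11.
R5 applies: 11 + 3 = 14.
R6 applies: 14 − 2 = 12.
R7 applies: 12 − 1 = 11.
R8 applies: 11 + 1 = 12.
Final offense level: 12.
Criminal history: 8 prior points → Category 2 (3-8).
Level 12 falls in the 10-12 band.
Grid: Level 10-12 × Category 2 = 32-38 months.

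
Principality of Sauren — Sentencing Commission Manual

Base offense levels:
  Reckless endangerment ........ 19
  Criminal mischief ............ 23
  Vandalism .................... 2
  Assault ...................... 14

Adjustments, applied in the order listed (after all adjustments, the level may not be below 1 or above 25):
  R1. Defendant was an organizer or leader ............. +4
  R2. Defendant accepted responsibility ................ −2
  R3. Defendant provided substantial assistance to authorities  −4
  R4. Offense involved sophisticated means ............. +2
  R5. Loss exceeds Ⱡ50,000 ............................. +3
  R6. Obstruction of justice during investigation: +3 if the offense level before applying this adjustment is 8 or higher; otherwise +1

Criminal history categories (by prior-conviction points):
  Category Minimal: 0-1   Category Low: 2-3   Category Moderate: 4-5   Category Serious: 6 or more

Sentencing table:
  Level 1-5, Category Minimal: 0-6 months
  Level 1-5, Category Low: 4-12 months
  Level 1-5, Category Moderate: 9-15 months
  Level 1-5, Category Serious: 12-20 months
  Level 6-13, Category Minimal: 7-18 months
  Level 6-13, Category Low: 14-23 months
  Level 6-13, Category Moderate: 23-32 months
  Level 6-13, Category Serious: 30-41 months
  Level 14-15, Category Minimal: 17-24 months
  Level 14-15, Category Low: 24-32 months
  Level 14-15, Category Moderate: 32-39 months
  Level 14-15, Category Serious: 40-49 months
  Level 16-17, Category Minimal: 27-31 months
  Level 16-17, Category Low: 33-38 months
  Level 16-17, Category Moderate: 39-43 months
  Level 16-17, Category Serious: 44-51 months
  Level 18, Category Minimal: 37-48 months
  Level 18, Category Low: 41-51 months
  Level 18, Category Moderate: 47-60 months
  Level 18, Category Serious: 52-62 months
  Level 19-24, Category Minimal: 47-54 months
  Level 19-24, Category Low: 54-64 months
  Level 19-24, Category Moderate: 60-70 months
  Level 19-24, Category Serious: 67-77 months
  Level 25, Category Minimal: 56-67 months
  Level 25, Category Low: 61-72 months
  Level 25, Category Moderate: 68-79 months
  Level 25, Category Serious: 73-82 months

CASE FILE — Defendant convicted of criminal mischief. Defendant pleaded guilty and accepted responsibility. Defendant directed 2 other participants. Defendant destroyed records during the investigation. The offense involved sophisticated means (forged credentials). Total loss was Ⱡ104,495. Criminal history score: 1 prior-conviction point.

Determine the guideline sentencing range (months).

Base offense level for criminal mischief: 23.
R1 applies: 23 + 4 = 27.
R2 applies: 27 − 2 = 25.
R4 applies: 25 + 2 = 27.
R5 applies: 27 + 3 = 30.
R6 applies (level before this adjustment is 30 ≥ 8, so +3): 30 + 3 = 33.
Level 33 exceeds the maximum of 25; capped at 25.
Final offense level: 25.
Criminal history: 1 prior point → Category Minimal (0-1).
Level 25 falls in the 25 band.
Grid: Level 25 × Category Minimal = 56-67 months.

56-67 months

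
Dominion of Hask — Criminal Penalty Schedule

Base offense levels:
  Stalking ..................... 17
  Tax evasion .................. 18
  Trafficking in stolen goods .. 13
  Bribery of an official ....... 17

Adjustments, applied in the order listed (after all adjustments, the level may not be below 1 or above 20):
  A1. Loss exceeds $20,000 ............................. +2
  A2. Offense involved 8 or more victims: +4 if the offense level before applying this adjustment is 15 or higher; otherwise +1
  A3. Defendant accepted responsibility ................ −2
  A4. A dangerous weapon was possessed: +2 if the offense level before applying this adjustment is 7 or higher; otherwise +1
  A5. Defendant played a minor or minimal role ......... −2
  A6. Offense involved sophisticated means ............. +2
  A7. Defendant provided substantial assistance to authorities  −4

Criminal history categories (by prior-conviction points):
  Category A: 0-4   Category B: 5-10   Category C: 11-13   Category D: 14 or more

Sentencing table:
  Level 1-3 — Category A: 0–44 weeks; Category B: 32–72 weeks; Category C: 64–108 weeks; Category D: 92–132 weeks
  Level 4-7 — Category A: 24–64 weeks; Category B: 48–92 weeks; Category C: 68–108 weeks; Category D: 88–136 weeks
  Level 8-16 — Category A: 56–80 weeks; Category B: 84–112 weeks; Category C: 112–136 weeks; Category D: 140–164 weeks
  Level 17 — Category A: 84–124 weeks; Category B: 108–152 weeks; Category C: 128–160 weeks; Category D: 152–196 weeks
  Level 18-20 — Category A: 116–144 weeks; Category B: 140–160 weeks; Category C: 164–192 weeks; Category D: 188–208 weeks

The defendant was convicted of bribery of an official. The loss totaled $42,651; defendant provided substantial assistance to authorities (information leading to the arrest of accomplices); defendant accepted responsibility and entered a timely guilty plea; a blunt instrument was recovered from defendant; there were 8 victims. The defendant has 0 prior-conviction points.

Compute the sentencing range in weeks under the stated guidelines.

116-144 weeks

Base offense level for bribery of an official: 17.
A1 applies: 17 + 2 = 19.
A2 applies (level before this adjustment is 19 ≥ 15, so +4): 19 + 4 = 23.
A3 applies: 23 − 2 = 21.
A4 applies (level before this adjustment is 21 ≥ 7, so +2): 21 + 2 = 23.
A5 does not apply.
A7 applies: 23 − 4 = 19.
Final offense level: 19.
Criminal history: 0 prior points → Category A (0-4).
Level 19 falls in the 18-20 band.
Grid: Level 18-20 × Category A = 116-144 weeks.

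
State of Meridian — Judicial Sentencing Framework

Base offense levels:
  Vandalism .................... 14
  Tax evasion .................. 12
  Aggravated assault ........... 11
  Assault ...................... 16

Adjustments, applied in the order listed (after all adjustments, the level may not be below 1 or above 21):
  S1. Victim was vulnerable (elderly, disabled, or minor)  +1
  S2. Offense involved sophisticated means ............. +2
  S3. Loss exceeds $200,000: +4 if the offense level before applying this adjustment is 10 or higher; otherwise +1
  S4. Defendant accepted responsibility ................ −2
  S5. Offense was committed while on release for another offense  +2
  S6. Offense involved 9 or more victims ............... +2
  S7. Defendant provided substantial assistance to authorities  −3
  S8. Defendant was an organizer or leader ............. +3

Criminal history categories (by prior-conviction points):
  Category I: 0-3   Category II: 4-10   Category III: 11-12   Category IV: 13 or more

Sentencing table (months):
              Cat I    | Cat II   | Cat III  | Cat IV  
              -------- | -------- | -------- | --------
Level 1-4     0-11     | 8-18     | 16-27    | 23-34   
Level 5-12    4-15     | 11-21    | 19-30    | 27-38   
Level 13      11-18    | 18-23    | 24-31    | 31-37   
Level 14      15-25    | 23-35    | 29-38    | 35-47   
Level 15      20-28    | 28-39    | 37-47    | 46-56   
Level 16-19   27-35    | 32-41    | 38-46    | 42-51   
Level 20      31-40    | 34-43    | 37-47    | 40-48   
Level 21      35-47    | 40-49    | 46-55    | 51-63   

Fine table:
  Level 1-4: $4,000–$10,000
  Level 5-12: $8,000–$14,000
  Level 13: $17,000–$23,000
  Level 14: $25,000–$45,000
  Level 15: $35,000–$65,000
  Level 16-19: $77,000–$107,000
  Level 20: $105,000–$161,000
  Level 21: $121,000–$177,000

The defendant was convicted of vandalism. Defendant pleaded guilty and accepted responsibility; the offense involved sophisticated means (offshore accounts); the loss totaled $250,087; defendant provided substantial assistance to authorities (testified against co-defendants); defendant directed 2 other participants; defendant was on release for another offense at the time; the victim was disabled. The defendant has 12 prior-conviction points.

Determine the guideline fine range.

$121,000–$177,000

Base offense level for vandalism: 14.
S1 applies: 14 + 1 = 15.
S2 applies: 15 + 2 = 17.
S3 applies (level before this adjustment is 17 ≥ 10, so +4): 17 + 4 = 21.
S4 applies: 21 − 2 = 19.
S5 applies: 19 + 2 = 21.
S6 does not apply.
S7 applies: 21 − 3 = 18.
S8 applies: 18 + 3 = 21.
Final offense level: 21.
Level 21 falls in the 21 band.
Fine table: Level 21 → $121,000–$177,000.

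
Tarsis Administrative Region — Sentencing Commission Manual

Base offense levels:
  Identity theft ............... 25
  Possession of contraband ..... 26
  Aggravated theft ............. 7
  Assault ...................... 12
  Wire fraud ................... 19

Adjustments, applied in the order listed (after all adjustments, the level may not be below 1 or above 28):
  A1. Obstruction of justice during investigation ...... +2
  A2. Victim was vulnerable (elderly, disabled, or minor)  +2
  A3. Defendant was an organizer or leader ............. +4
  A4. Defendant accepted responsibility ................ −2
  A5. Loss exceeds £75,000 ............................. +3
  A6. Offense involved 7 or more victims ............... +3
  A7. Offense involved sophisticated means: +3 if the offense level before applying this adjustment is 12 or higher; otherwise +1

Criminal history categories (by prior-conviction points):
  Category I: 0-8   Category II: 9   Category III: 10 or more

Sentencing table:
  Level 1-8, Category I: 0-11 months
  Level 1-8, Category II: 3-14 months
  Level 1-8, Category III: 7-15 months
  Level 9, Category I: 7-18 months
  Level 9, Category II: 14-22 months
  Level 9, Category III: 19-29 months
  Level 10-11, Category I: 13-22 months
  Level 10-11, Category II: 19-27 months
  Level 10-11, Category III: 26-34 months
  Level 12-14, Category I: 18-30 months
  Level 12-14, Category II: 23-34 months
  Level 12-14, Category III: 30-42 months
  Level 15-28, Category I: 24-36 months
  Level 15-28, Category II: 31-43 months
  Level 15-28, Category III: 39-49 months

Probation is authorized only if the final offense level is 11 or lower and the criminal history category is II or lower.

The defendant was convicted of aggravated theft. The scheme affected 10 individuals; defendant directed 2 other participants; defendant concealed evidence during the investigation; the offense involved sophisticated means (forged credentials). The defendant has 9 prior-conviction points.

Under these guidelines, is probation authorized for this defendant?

No

Base offense level for aggravated theft: 7.
A1 applies: 7 + 2 = 9.
A2 does not apply.
A3 applies: 9 + 4 = 13.
A5 does not apply.
A6 applies: 13 + 3 = 16.
A7 applies (level before this adjustment is 16 ≥ 12, so +3): 16 + 3 = 19.
Final offense level: 19.
Criminal history: 9 prior points → Category II (9).
Level 19 falls in the 15-28 band.
Grid: Level 15-28 × Category II = 31-43 months.
Probation check: level 19 > 11 and category II ≤ II → not eligible.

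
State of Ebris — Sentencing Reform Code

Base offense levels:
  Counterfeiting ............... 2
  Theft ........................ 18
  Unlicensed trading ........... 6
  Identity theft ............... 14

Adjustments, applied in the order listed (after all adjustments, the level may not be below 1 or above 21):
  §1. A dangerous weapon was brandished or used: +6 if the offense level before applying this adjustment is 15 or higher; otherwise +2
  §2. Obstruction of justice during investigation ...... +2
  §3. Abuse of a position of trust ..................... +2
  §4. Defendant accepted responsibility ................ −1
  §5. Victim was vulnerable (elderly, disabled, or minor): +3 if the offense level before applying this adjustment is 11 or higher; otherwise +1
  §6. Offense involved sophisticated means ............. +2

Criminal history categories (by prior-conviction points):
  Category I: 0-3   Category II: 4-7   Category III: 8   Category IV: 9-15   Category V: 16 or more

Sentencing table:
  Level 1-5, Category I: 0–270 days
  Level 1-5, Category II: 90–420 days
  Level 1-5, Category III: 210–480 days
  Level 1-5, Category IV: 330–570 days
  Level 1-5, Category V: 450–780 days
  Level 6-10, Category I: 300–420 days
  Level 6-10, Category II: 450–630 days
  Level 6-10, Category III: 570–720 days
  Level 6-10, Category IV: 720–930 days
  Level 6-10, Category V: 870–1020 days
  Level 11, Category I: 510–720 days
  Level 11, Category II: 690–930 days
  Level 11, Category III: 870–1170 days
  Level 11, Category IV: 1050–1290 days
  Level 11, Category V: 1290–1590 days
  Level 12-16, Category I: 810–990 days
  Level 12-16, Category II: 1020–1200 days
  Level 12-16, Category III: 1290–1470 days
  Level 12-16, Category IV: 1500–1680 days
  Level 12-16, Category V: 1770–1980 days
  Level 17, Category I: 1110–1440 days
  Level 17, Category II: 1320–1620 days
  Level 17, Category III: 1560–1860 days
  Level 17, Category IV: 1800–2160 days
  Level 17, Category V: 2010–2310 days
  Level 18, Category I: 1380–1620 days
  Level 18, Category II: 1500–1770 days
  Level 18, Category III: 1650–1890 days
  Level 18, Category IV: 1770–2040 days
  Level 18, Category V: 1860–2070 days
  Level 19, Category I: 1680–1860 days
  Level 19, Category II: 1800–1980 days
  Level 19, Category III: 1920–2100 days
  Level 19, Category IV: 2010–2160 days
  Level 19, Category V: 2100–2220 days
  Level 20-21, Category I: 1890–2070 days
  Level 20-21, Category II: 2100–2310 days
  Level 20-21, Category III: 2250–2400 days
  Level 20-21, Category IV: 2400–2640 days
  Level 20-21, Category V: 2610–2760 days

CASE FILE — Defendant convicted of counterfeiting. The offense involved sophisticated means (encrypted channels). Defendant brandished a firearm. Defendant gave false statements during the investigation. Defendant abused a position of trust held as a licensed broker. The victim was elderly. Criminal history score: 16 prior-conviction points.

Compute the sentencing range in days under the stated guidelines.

1290-1590 days

Base offense level for counterfeiting: 2.
§1 applies (level before this adjustment is 2 < 15, so +2): 2 + 2 = 4.
§2 applies: 4 + 2 = 6.
§3 applies: 6 + 2 = 8.
§4 does not apply.
§5 applies (level before this adjustment is 8 < 11, so +1): 8 + 1 = 9.
§6 applies: 9 + 2 = 11.
Final offense level: 11.
Criminal history: 16 prior points → Category V (16+).
Level 11 falls in the 11 band.
Grid: Level 11 × Category V = 1290-1590 days.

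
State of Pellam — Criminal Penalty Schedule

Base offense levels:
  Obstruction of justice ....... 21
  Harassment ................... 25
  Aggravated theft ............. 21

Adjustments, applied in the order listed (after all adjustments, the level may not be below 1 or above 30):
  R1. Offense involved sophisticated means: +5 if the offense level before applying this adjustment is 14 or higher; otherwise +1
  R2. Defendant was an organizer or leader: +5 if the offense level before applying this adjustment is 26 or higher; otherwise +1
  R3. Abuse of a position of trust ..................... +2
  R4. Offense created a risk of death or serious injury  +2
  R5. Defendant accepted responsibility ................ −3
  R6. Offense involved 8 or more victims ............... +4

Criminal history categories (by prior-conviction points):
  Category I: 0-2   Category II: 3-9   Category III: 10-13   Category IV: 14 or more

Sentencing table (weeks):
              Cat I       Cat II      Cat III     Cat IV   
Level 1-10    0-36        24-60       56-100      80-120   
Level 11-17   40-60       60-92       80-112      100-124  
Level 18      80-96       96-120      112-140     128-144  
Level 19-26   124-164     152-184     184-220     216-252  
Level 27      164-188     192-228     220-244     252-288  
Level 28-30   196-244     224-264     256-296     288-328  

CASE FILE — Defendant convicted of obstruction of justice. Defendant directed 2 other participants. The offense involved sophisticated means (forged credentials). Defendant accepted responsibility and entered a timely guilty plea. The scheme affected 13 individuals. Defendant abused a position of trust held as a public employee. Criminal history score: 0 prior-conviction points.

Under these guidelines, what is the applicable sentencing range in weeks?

196-244 weeks

Base offense level for obstruction of justice: 21.
R1 applies (level before this adjustment is 21 ≥ 14, so +5): 21 + 5 = 26.
R2 applies (level before this adjustment is 26 ≥ 26, so +5): 26 + 5 = 31.
R3 applies: 31 + 2 = 33.
R4 does not apply.
R5 applies: 33 − 3 = 30.
R6 applies: 30 + 4 = 34.
Level 34 exceeds the maximum of 30; capped at 30.
Final offense level: 30.
Criminal history: 0 prior points → Category I (0-2).
Level 30 falls in the 28-30 band.
Grid: Level 28-30 × Category I = 196-244 weeks.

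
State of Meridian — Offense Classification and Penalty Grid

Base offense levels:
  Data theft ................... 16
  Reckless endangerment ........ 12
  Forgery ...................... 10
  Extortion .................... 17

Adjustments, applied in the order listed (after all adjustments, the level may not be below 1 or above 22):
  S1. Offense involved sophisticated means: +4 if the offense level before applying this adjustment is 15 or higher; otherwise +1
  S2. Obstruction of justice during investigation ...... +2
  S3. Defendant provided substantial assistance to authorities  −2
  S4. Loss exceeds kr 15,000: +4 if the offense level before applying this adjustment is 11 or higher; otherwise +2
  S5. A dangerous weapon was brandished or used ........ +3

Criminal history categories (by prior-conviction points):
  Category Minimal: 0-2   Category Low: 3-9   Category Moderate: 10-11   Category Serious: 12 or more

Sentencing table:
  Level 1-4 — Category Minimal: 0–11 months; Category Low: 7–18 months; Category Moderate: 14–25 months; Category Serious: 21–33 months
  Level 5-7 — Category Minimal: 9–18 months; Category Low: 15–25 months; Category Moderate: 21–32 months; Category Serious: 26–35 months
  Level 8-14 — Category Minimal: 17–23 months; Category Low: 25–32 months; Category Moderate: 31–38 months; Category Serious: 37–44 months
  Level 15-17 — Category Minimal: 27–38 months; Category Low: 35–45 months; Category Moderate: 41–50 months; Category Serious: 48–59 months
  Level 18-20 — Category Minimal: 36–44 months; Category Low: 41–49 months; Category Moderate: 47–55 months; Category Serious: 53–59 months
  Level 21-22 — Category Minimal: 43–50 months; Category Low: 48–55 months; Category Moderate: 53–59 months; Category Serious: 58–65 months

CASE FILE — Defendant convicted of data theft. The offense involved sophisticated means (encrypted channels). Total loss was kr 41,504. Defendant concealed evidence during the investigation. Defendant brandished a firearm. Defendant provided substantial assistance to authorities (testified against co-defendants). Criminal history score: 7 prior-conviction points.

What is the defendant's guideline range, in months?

Base offense level for data theft: 16.
S1 applies (level before this adjustment is 16 ≥ 15, so +4): 16 + 4 = 20.
S2 applies: 20 + 2 = 22.
S3 applies: 22 − 2 = 20.
S4 applies (level before this adjustment is 20 ≥ 11, so +4): 20 + 4 = 24.
S5 applies: 24 + 3 = 27.
Level 27 exceeds the maximum of 22; capped at 22.
Final offense level: 22.
Criminal history: 7 prior points → Category Low (3-9).
Level 22 falls in the 21-22 band.
Grid: Level 21-22 × Category Low = 48-55 months.

48-55 months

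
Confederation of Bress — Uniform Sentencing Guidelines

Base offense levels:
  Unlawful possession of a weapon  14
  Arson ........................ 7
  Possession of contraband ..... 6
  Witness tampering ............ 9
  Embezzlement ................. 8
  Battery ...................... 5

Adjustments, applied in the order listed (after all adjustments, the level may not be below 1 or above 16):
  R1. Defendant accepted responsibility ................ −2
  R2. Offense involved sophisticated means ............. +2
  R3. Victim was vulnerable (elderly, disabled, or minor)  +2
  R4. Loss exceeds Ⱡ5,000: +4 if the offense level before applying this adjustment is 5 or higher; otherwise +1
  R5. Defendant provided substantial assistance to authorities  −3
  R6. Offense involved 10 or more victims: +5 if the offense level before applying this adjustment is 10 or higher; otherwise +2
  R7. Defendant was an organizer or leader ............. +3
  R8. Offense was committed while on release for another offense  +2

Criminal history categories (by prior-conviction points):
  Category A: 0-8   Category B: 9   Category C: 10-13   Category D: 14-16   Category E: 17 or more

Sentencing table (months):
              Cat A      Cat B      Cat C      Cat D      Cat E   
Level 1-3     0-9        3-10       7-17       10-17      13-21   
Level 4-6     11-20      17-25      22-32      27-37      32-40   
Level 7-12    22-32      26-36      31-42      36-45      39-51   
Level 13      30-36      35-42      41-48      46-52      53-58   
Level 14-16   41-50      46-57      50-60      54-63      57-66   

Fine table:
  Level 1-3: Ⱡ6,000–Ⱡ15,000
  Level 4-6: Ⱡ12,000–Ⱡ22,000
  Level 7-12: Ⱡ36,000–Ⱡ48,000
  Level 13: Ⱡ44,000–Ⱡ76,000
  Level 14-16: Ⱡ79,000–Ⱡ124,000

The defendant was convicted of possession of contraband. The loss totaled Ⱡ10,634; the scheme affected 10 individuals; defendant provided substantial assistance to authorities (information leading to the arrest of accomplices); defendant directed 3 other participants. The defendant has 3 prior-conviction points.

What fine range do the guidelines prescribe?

Ⱡ36,000–Ⱡ48,000

Base offense level for possession of contraband: 6.
R1 does not apply.
R3 does not apply.
R4 applies (level before this adjustment is 6 ≥ 5, so +4): 6 + 4 = 10.
R5 applies: 10 − 3 = 7.
R6 applies (level before this adjustment is 7 < 10, so +2): 7 + 2 = 9.
R7 applies: 9 + 3 = 12.
Final offense level: 12.
Level 12 falls in the 7-12 band.
Fine table: Level 7-12 → Ⱡ36,000–Ⱡ48,000.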